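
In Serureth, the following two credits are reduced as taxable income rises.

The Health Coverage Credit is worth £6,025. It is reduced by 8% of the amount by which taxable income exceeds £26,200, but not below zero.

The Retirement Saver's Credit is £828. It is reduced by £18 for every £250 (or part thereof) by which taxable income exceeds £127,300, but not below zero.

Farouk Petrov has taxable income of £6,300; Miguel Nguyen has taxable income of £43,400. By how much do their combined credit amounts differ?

Farouk (£6,300): Health Coverage Credit: £6,300 is at or below the £26,200 threshold, so the full £6,025 applies. Retirement Saver's Credit: £6,300 is at or below the £127,300 threshold, so the full £828 applies. total £6,025 + £828 = £6,853
Miguel (£43,400): Health Coverage Credit: 8% of the £17,200 excess over £26,200 is £1,376; credit = £6,025 − £1,376 = £4,649. Retirement Saver's Credit: £43,400 is at or below the £127,300 threshold, so the full £828 applies. total £4,649 + £828 = £5,477
Difference: |£6,853 − £5,477| = £1,376.

£1,376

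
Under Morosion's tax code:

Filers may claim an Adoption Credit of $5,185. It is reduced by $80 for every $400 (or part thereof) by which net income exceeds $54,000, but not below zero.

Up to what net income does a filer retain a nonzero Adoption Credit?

After 64 increments the reduction is 64 × $80 = $5,120, leaving $65; one more increment wipes it out. Increment 64 ends at excess 64 × $400 = $25,600, so the highest qualifying income is $54,000 + $25,600 = $79,600.

$79,600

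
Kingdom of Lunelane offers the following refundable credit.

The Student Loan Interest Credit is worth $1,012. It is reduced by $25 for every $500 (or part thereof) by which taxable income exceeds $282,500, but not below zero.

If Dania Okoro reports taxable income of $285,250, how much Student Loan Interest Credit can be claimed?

Student Loan Interest Credit: income exceeds $282,500 by $2,750, which is 6 full-or-partial $500 increments; reduction = 6 × $25 = $150, leaving $862.

$862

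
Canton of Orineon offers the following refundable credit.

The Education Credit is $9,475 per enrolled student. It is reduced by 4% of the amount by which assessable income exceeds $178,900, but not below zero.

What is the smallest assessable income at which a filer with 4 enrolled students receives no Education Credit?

$1,126,400

Full credit = 4 × $9,475 = $37,900.
The credit falls by 4% of each dollar above $178,900, so it reaches zero when the excess is $37,900 / 4% = $947,500: income = $178,900 + $947,500 = $1,126,400.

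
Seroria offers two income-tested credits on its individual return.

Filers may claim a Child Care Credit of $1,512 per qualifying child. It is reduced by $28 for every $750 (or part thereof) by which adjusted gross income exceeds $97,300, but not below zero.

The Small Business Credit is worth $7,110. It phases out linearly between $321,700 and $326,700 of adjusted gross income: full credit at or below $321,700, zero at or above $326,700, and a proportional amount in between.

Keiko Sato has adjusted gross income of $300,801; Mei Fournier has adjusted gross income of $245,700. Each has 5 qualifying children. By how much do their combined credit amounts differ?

Keiko ($300,801): Child Care Credit: base = 5 × $1,512 = $7,560. income exceeds $97,300 by $203,501 → 272 increments × $28 = $7,616 ≥ base, so the credit is $0. Small Business Credit: $300,801 is at or below the $321,700 threshold, so the full $7,110 applies. total $0 + $7,110 = $7,110
Mei ($245,700): Child Care Credit: base = 5 × $1,512 = $7,560. income exceeds $97,300 by $148,400, which is 198 full-or-partial $750 increments; reduction = 198 × $28 = $5,544, leaving $2,016. Small Business Credit: $245,700 is at or below the $321,700 threshold, so the full $7,110 applies. total $2,016 + $7,110 = $9,126
Difference: |$7,110 − $9,126| = $2,016.

$2,016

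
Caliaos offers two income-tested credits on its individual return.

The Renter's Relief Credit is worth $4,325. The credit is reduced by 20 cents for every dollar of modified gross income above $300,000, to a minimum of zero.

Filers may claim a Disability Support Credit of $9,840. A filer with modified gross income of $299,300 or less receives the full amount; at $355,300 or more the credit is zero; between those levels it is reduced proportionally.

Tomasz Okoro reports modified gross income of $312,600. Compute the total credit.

Renter's Relief Credit: 20% of the $12,600 excess over $300,000 is $2,520; credit = $4,325 − $2,520 = $1,805.
Disability Support Credit: $312,600 is $13,300 into a $56,000 phase-out range, leaving 42,700/56,000 of the credit: $9,840 × 42,700/56,000 = $7,503.
Total: $1,805 + $7,503 = $9,308.

$9,308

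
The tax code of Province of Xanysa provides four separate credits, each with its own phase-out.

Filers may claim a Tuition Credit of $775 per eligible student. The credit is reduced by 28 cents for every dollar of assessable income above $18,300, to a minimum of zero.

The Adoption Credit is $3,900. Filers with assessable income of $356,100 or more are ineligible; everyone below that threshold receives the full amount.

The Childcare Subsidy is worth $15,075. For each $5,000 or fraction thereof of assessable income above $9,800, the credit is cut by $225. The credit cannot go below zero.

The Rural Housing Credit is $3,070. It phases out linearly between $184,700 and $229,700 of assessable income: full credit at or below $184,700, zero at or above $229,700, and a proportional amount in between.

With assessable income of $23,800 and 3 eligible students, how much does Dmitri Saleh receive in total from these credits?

$22,155

Tuition Credit: base = 3 × $775 = $2,325. 28% of the $5,500 excess over $18,300 is $1,540; credit = $2,325 − $1,540 = $785.
Adoption Credit: $23,800 is below the $356,100 cutoff, so the full $3,900 applies.
Childcare Subsidy: income exceeds $9,800 by $14,000, which is 3 full-or-partial $5,000 increments; reduction = 3 × $225 = $675, leaving $14,400.
Rural Housing Credit: $23,800 is at or below the $184,700 threshold, so the full $3,070 applies.
Total: $785 + $3,900 + $14,400 + $3,070 = $22,155.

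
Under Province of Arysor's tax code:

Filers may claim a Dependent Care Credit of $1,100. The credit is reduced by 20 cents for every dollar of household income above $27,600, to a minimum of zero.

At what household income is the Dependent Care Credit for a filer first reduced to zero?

$33,100

The credit falls by 20% of each dollar above $27,600, so it reaches zero when the excess is $1,100 / 20% = $5,500: income = $27,600 + $5,500 = $33,100.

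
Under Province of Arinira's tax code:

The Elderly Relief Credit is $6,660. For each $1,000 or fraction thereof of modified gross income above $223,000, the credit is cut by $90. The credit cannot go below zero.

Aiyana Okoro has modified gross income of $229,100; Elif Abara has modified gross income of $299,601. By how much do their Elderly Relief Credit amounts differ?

Aiyana ($229,100): Elderly Relief Credit: income exceeds $223,000 by $6,100, which is 7 full-or-partial $1,000 increments; reduction = 7 × $90 = $630, leaving $6,030.
Elif ($299,601): Elderly Relief Credit: income exceeds $223,000 by $76,601 → 77 increments × $90 = $6,930 ≥ base, so the credit is $0.
Difference: |$6,030 − $0| = $6,030.

$6,030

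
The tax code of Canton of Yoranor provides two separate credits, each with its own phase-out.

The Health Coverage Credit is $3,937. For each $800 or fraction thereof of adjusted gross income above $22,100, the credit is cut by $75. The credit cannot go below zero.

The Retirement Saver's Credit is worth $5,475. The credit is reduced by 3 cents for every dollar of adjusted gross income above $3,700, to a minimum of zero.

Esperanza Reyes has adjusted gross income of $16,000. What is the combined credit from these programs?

$9,043

Health Coverage Credit: $16,000 is at or below the $22,100 threshold, so the full $3,937 applies.
Retirement Saver's Credit: 3% of the $12,300 excess over $3,700 is $369; credit = $5,475 − $369 = $5,106.
Total: $3,937 + $5,106 = $9,043.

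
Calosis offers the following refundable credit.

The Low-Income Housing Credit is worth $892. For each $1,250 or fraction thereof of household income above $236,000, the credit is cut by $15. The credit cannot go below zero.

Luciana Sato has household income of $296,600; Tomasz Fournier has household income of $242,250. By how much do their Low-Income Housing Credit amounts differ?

$660

Luciana ($296,600): Low-Income Housing Credit: income exceeds $236,000 by $60,600, which is 49 full-or-partial $1,250 increments; reduction = 49 × $15 = $735, leaving $157.
Tomasz ($242,250): Low-Income Housing Credit: income exceeds $236,000 by $6,250, which is 5 full-or-partial $1,250 increments; reduction = 5 × $15 = $75, leaving $817.
Difference: |$157 − $817| = $660.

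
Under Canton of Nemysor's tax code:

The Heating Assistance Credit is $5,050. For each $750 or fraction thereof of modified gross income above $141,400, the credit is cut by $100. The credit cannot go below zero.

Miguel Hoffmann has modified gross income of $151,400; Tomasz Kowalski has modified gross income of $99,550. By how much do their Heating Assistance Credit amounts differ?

$1,400

Miguel ($151,400): Heating Assistance Credit: income exceeds $141,400 by $10,000, which is 14 full-or-partial $750 increments; reduction = 14 × $100 = $1,400, leaving $3,650.
Tomasz ($99,550): Heating Assistance Credit: $99,550 is at or below the $141,400 threshold, so the full $5,050 applies.
Difference: |$3,650 − $5,050| = $1,400.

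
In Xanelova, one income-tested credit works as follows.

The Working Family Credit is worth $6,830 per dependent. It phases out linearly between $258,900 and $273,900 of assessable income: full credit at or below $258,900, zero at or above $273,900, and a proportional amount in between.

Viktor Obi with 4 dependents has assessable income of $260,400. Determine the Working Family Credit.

Working Family Credit: base = 4 × $6,830 = $27,320. $260,400 is $1,500 into a $15,000 phase-out range, leaving 13,500/15,000 of the credit: $27,320 × 13,500/15,000 = $24,588.

$24,588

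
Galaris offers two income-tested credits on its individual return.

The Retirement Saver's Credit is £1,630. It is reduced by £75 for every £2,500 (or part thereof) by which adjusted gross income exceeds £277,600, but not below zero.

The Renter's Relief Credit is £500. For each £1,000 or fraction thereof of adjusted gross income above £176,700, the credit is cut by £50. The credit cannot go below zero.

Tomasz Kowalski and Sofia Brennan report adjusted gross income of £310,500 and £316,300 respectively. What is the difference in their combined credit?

Tomasz (£310,500): Retirement Saver's Credit: income exceeds £277,600 by £32,900, which is 14 full-or-partial £2,500 increments; reduction = 14 × £75 = £1,050, leaving £580. Renter's Relief Credit: income exceeds £176,700 by £133,800 → 134 increments × £50 = £6,700 ≥ base, so the credit is £0. total £580 + £0 = £580
Sofia (£316,300): Retirement Saver's Credit: income exceeds £277,600 by £38,700, which is 16 full-or-partial £2,500 increments; reduction = 16 × £75 = £1,200, leaving £430. Renter's Relief Credit: income exceeds £176,700 by £139,600 → 140 increments × £50 = £7,000 ≥ base, so the credit is £0. total £430 + £0 = £430
Difference: |£580 − £430| = £150.

£150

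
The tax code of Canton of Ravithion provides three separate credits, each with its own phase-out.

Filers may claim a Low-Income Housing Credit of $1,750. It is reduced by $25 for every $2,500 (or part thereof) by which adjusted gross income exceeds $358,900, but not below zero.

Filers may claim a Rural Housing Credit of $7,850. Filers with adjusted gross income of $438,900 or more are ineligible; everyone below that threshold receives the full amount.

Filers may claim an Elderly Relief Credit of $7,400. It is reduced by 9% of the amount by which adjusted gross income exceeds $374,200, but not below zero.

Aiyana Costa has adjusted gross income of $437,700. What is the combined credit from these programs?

Low-Income Housing Credit: income exceeds $358,900 by $78,800, which is 32 full-or-partial $2,500 increments; reduction = 32 × $25 = $800, leaving $950.
Rural Housing Credit: $437,700 is below the $438,900 cutoff, so the full $7,850 applies.
Elderly Relief Credit: 9% of the $63,500 excess over $374,200 is $5,715; credit = $7,400 − $5,715 = $1,685.
Total: $950 + $7,850 + $1,685 = $10,485.

$10,485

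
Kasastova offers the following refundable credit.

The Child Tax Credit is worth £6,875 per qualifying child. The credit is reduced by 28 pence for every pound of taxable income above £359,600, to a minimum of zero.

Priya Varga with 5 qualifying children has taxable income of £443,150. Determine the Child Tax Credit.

£10,981

Child Tax Credit: base = 5 × £6,875 = £34,375. 28% of the £83,550 excess over £359,600 is £23,394; credit = £34,375 − £23,394 = £10,981.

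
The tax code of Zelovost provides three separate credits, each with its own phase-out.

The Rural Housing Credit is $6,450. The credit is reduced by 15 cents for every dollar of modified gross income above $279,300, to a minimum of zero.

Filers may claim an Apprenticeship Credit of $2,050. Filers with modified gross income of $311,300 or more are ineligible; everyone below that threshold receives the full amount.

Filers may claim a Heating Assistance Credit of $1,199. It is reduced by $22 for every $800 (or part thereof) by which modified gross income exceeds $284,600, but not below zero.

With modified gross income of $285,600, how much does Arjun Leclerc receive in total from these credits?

Rural Housing Credit: 15% of the $6,300 excess over $279,300 is $945; credit = $6,450 − $945 = $5,505.
Apprenticeship Credit: $285,600 is below the $311,300 cutoff, so the full $2,050 applies.
Heating Assistance Credit: income exceeds $284,600 by $1,000, which is 2 full-or-partial $800 increments; reduction = 2 × $22 = $44, leaving $1,155.
Total: $5,505 + $2,050 + $1,155 = $8,710.

$8,710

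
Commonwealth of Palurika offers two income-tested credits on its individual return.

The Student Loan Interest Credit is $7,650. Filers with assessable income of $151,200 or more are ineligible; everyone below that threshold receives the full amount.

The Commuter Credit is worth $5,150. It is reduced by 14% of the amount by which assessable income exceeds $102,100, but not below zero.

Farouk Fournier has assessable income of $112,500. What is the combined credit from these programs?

Student Loan Interest Credit: $112,500 is below the $151,200 cutoff, so the full $7,650 applies.
Commuter Credit: 14% of the $10,400 excess over $102,100 is $1,456; credit = $5,150 − $1,456 = $3,694.
Total: $7,650 + $3,694 = $11,344.

$11,344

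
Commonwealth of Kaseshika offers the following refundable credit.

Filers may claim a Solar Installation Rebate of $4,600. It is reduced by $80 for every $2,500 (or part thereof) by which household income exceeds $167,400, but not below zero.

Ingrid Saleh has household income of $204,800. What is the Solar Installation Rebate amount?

$3,400

Solar Installation Rebate: income exceeds $167,400 by $37,400, which is 15 full-or-partial $2,500 increments; reduction = 15 × $80 = $1,200, leaving $3,400.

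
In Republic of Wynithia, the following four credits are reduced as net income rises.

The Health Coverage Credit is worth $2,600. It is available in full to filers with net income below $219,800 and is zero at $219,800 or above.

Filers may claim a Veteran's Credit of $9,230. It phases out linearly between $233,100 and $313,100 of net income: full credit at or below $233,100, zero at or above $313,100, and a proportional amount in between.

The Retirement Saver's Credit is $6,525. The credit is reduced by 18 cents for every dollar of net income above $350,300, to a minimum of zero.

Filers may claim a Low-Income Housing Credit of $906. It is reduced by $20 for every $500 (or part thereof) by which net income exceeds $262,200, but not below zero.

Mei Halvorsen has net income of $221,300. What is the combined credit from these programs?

$16,661

Health Coverage Credit: $221,300 meets or exceeds the $219,800 cutoff, so the credit is $0.
Veteran's Credit: $221,300 is at or below the $233,100 threshold, so the full $9,230 applies.
Retirement Saver's Credit: $221,300 is at or below the $350,300 threshold, so the full $6,525 applies.
Low-Income Housing Credit: $221,300 is at or below the $262,200 threshold, so the full $906 applies.
Total: $0 + $9,230 + $6,525 + $906 = $16,661.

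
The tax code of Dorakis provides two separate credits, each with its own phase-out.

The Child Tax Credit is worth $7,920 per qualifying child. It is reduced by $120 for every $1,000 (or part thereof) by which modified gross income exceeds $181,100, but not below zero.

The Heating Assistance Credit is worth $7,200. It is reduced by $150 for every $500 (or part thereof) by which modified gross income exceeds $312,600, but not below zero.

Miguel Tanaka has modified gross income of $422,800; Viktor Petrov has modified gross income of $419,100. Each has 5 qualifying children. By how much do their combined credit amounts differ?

$480

Miguel ($422,800): Child Tax Credit: base = 5 × $7,920 = $39,600. income exceeds $181,100 by $241,700, which is 242 full-or-partial $1,000 increments; reduction = 242 × $120 = $29,040, leaving $10,560. Heating Assistance Credit: income exceeds $312,600 by $110,200 → 221 increments × $150 = $33,150 ≥ base, so the credit is $0. total $10,560 + $0 = $10,560
Viktor ($419,100): Child Tax Credit: base = 5 × $7,920 = $39,600. income exceeds $181,100 by $238,000, which is 238 full-or-partial $1,000 increments; reduction = 238 × $120 = $28,560, leaving $11,040. Heating Assistance Credit: income exceeds $312,600 by $106,500 → 213 increments × $150 = $31,950 ≥ base, so the credit is $0. total $11,040 + $0 = $11,040
Difference: |$10,560 − $11,040| = $480.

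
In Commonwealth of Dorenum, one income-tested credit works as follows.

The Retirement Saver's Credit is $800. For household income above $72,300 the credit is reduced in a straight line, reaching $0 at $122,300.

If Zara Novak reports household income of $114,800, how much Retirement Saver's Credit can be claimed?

Retirement Saver's Credit: $114,800 is $42,500 into a $50,000 phase-out range, leaving 7,500/50,000 of the credit: $800 × 7,500/50,000 = $120.

$120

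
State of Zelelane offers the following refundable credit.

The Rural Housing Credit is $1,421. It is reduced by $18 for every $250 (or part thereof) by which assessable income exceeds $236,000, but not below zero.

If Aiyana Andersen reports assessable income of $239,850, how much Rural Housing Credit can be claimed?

Rural Housing Credit: income exceeds $236,000 by $3,850, which is 16 full-or-partial $250 increments; reduction = 16 × $18 = $288, leaving $1,133.

$1,133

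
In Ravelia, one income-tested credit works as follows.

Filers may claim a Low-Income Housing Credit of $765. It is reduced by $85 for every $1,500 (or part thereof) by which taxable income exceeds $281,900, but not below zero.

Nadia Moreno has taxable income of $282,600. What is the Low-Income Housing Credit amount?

Low-Income Housing Credit: income exceeds $281,900 by $700, which is 1 full-or-partial $1,500 increment; reduction = 1 × $85 = $85, leaving $680.

$680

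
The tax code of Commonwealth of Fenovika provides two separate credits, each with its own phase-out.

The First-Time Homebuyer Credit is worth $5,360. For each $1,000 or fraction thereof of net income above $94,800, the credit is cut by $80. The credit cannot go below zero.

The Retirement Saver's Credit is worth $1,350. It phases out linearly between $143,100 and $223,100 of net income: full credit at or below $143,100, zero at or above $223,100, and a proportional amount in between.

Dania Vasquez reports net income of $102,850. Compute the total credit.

$5,990

First-Time Homebuyer Credit: income exceeds $94,800 by $8,050, which is 9 full-or-partial $1,000 increments; reduction = 9 × $80 = $720, leaving $4,640.
Retirement Saver's Credit: $102,850 is at or below the $143,100 threshold, so the full $1,350 applies.
Total: $4,640 + $1,350 = $5,990.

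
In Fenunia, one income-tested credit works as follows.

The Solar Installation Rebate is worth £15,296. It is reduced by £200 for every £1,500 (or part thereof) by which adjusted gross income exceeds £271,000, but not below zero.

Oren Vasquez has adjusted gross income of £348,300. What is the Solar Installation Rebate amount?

Solar Installation Rebate: income exceeds £271,000 by £77,300, which is 52 full-or-partial £1,500 increments; reduction = 52 × £200 = £10,400, leaving £4,896.

£4,896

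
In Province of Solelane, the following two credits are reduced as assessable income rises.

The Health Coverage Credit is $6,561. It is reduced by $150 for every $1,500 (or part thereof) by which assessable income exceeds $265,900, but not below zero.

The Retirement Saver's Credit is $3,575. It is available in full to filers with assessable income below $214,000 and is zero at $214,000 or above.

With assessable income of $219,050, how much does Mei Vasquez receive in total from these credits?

Health Coverage Credit: $219,050 is at or below the $265,900 threshold, so the full $6,561 applies.
Retirement Saver's Credit: $219,050 meets or exceeds the $214,000 cutoff, so the credit is $0.
Total: $6,561 + $0 = $6,561.

$6,561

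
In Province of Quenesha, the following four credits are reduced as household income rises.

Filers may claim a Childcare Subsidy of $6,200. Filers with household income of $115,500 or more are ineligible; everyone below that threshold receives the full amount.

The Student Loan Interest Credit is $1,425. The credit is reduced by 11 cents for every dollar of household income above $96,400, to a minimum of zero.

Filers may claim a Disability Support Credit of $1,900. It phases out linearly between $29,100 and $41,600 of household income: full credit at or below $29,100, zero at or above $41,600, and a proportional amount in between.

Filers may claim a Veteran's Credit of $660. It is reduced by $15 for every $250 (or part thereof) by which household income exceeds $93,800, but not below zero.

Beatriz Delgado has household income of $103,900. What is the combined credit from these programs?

Childcare Subsidy: $103,900 is below the $115,500 cutoff, so the full $6,200 applies.
Student Loan Interest Credit: 11% of the $7,500 excess over $96,400 is $825; credit = $1,425 − $825 = $600.
Disability Support Credit: $103,900 is at or above $41,600, so the credit is $0.
Veteran's Credit: income exceeds $93,800 by $10,100, which is 41 full-or-partial $250 increments; reduction = 41 × $15 = $615, leaving $45.
Total: $6,200 + $600 + $0 + $45 = $6,845.

$6,845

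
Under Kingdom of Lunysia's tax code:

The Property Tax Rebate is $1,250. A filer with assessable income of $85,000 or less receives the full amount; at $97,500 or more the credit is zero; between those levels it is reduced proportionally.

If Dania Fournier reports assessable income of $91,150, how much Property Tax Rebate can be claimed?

Property Tax Rebate: $91,150 is $6,150 into a $12,500 phase-out range, leaving 6,350/12,500 of the credit: $1,250 × 6,350/12,500 = $635.

$635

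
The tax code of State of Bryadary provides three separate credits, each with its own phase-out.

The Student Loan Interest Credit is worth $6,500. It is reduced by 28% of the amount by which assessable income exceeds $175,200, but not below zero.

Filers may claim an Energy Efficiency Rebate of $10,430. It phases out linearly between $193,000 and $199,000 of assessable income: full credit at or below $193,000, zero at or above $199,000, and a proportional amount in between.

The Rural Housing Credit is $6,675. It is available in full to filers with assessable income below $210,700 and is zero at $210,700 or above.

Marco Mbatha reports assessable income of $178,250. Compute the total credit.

Student Loan Interest Credit: 28% of the $3,050 excess over $175,200 is $854; credit = $6,500 − $854 = $5,646.
Energy Efficiency Rebate: $178,250 is at or below the $193,000 threshold, so the full $10,430 applies.
Rural Housing Credit: $178,250 is below the $210,700 cutoff, so the full $6,675 applies.
Total: $5,646 + $10,430 + $6,675 = $22,751.

$22,751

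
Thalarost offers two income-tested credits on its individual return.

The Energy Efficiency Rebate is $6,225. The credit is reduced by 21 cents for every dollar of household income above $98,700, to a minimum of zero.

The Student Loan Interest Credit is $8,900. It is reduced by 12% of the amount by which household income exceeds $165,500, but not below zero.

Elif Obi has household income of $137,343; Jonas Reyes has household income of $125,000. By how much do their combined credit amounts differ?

$702

Elif ($137,343): Energy Efficiency Rebate: 21% of the $38,643 excess over $98,700 is $8,115.03 ≥ base, so the credit is $0. Student Loan Interest Credit: $137,343 is at or below the $165,500 threshold, so the full $8,900 applies. total $0 + $8,900 = $8,900
Jonas ($125,000): Energy Efficiency Rebate: 21% of the $26,300 excess over $98,700 is $5,523; credit = $6,225 − $5,523 = $702. Student Loan Interest Credit: $125,000 is at or below the $165,500 threshold, so the full $8,900 applies. total $702 + $8,900 = $9,602
Difference: |$8,900 − $9,602| = $702.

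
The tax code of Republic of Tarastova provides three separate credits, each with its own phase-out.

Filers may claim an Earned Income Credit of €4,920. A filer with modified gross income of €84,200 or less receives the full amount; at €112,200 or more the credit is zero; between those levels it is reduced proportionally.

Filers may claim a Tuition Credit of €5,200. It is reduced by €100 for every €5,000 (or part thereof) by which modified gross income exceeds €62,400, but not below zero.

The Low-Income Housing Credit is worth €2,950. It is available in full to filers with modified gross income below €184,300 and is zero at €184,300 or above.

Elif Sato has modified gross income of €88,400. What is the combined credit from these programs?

€11,732

Earned Income Credit: €88,400 is €4,200 into a €28,000 phase-out range, leaving 23,800/28,000 of the credit: €4,920 × 23,800/28,000 = €4,182.
Tuition Credit: income exceeds €62,400 by €26,000, which is 6 full-or-partial €5,000 increments; reduction = 6 × €100 = €600, leaving €4,600.
Low-Income Housing Credit: €88,400 is below the €184,300 cutoff, so the full €2,950 applies.
Total: €4,182 + €4,600 + €2,950 = €11,732.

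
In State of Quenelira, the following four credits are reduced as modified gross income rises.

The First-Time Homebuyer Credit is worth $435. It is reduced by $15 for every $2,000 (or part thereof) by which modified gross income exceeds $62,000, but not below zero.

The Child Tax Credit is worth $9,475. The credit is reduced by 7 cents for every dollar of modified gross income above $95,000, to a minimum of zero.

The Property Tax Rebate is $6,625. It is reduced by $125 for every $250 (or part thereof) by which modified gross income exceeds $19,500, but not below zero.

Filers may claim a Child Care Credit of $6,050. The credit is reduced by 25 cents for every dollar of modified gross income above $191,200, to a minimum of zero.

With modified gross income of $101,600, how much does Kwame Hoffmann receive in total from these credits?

$15,198

First-Time Homebuyer Credit: income exceeds $62,000 by $39,600, which is 20 full-or-partial $2,000 increments; reduction = 20 × $15 = $300, leaving $135.
Child Tax Credit: 7% of the $6,600 excess over $95,000 is $462; credit = $9,475 − $462 = $9,013.
Property Tax Rebate: income exceeds $19,500 by $82,100 → 329 increments × $125 = $41,125 ≥ base, so the credit is $0.
Child Care Credit: $101,600 is at or below the $191,200 threshold, so the full $6,050 applies.
Total: $135 + $9,013 + $0 + $6,050 = $15,198.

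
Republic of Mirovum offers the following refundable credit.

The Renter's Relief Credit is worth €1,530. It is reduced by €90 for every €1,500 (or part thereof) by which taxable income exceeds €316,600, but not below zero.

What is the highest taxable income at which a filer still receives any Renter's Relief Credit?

After 16 increments the reduction is 16 × €90 = €1,440, leaving €90; one more increment wipes it out. Increment 16 ends at excess 16 × €1,500 = €24,000, so the highest qualifying income is €316,600 + €24,000 = €340,600.

€340,600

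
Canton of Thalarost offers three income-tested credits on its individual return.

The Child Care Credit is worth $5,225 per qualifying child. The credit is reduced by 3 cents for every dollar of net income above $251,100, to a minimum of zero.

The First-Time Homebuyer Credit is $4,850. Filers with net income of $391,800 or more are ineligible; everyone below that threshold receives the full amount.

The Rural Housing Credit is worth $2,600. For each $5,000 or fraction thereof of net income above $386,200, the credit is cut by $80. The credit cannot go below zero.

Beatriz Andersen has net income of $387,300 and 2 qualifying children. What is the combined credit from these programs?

Child Care Credit: base = 2 × $5,225 = $10,450. 3% of the $136,200 excess over $251,100 is $4,086; credit = $10,450 − $4,086 = $6,364.
First-Time Homebuyer Credit: $387,300 is below the $391,800 cutoff, so the full $4,850 applies.
Rural Housing Credit: income exceeds $386,200 by $1,100, which is 1 full-or-partial $5,000 increment; reduction = 1 × $80 = $80, leaving $2,520.
Total: $6,364 + $4,850 + $2,520 = $13,734.

$13,734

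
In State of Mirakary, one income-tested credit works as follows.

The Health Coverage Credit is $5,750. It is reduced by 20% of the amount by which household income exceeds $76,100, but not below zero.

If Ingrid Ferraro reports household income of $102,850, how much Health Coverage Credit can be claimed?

Health Coverage Credit: 20% of the $26,750 excess over $76,100 is $5,350; credit = $5,750 − $5,350 = $400.

$400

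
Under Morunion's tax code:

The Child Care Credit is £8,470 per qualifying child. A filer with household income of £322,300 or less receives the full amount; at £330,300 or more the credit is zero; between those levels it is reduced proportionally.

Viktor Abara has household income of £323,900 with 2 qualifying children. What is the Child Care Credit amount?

£13,552

Child Care Credit: base = 2 × £8,470 = £16,940. £323,900 is £1,600 into a £8,000 phase-out range, leaving 6,400/8,000 of the credit: £16,940 × 6,400/8,000 = £13,552.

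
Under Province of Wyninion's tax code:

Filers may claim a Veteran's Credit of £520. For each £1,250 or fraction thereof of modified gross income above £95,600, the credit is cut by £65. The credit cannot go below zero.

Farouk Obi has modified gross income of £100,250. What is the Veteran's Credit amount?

Veteran's Credit: income exceeds £95,600 by £4,650, which is 4 full-or-partial £1,250 increments; reduction = 4 × £65 = £260, leaving £260.

£260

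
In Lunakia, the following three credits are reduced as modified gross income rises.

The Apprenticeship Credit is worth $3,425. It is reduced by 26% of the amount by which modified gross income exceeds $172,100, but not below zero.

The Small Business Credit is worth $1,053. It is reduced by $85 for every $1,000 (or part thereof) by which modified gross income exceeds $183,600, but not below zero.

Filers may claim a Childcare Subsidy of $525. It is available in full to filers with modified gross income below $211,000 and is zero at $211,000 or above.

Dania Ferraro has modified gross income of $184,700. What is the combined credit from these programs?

$1,557

Apprenticeship Credit: 26% of the $12,600 excess over $172,100 is $3,276; credit = $3,425 − $3,276 = $149.
Small Business Credit: income exceeds $183,600 by $1,100, which is 2 full-or-partial $1,000 increments; reduction = 2 × $85 = $170, leaving $883.
Childcare Subsidy: $184,700 is below the $211,000 cutoff, so the full $525 applies.
Total: $149 + $883 + $525 = $1,557.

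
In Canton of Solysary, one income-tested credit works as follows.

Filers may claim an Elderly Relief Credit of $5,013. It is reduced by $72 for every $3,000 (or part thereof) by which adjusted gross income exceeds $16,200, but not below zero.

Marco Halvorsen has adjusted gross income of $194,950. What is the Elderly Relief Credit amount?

$693

Elderly Relief Credit: income exceeds $16,200 by $178,750, which is 60 full-or-partial $3,000 increments; reduction = 60 × $72 = $4,320, leaving $693.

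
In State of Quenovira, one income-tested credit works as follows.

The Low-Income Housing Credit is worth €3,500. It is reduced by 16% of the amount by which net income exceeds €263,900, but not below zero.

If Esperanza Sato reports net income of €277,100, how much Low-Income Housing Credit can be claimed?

Low-Income Housing Credit: 16% of the €13,200 excess over €263,900 is €2,112; credit = €3,500 − €2,112 = €1,388.

€1,388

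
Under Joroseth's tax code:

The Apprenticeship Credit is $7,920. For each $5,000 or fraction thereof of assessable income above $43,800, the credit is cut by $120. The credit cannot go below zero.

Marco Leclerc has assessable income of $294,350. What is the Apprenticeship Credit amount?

$1,800

Apprenticeship Credit: income exceeds $43,800 by $250,550, which is 51 full-or-partial $5,000 increments; reduction = 51 × $120 = $6,120, leaving $1,800.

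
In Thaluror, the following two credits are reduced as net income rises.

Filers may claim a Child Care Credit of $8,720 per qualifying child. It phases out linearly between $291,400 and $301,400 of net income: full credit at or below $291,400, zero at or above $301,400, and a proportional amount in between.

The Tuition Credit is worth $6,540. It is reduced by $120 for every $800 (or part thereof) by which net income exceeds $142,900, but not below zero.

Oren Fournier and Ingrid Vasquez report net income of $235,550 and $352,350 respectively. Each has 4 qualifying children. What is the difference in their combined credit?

Oren ($235,550): Child Care Credit: base = 4 × $8,720 = $34,880. $235,550 is at or below the $291,400 threshold, so the full $34,880 applies. Tuition Credit: income exceeds $142,900 by $92,650 → 116 increments × $120 = $13,920 ≥ base, so the credit is $0. total $34,880 + $0 = $34,880
Ingrid ($352,350): Child Care Credit: base = 4 × $8,720 = $34,880. $352,350 is at or above $301,400, so the credit is $0. Tuition Credit: income exceeds $142,900 by $209,450 → 262 increments × $120 = $31,440 ≥ base, so the credit is $0. total $0 + $0 = $0
Difference: |$34,880 − $0| = $34,880.

$34,880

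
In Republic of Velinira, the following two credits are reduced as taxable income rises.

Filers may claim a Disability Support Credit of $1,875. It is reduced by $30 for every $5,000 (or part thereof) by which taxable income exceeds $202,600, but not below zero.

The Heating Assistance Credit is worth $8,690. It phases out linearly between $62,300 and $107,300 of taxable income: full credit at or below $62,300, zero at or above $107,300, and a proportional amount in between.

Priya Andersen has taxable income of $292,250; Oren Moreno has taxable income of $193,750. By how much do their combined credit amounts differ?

$540

Priya ($292,250): Disability Support Credit: income exceeds $202,600 by $89,650, which is 18 full-or-partial $5,000 increments; reduction = 18 × $30 = $540, leaving $1,335. Heating Assistance Credit: $292,250 is at or above $107,300, so the credit is $0. total $1,335 + $0 = $1,335
Oren ($193,750): Disability Support Credit: $193,750 is at or below the $202,600 threshold, so the full $1,875 applies. Heating Assistance Credit: $193,750 is at or above $107,300, so the credit is $0. total $1,875 + $0 = $1,875
Difference: |$1,335 − $1,875| = $540.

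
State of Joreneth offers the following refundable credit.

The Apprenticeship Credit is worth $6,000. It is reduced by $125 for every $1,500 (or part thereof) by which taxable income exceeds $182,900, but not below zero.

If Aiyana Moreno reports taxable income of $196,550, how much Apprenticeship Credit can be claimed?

Apprenticeship Credit: income exceeds $182,900 by $13,650, which is 10 full-or-partial $1,500 increments; reduction = 10 × $125 = $1,250, leaving $4,750.

$4,750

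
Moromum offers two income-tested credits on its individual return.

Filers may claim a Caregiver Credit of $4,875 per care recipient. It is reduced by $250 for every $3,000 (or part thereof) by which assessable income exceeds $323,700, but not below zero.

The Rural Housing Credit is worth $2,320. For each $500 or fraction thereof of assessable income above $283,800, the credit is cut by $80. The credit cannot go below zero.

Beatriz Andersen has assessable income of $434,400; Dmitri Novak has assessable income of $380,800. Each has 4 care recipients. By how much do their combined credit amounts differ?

$4,250

Beatriz ($434,400): Caregiver Credit: base = 4 × $4,875 = $19,500. income exceeds $323,700 by $110,700, which is 37 full-or-partial $3,000 increments; reduction = 37 × $250 = $9,250, leaving $10,250. Rural Housing Credit: income exceeds $283,800 by $150,600 → 302 increments × $80 = $24,160 ≥ base, so the credit is $0. total $10,250 + $0 = $10,250
Dmitri ($380,800): Caregiver Credit: base = 4 × $4,875 = $19,500. income exceeds $323,700 by $57,100, which is 20 full-or-partial $3,000 increments; reduction = 20 × $250 = $5,000, leaving $14,500. Rural Housing Credit: income exceeds $283,800 by $97,000 → 194 increments × $80 = $15,520 ≥ base, so the credit is $0. total $14,500 + $0 = $14,500
Difference: |$10,250 − $14,500| = $4,250.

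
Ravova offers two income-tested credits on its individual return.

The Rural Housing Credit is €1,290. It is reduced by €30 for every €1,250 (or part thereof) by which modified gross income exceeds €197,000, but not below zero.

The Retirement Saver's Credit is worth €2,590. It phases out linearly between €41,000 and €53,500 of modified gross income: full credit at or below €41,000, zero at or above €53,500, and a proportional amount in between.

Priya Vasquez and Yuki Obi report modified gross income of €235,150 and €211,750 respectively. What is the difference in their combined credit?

€570

Priya (€235,150): Rural Housing Credit: income exceeds €197,000 by €38,150, which is 31 full-or-partial €1,250 increments; reduction = 31 × €30 = €930, leaving €360. Retirement Saver's Credit: €235,150 is at or above €53,500, so the credit is €0. total €360 + €0 = €360
Yuki (€211,750): Rural Housing Credit: income exceeds €197,000 by €14,750, which is 12 full-or-partial €1,250 increments; reduction = 12 × €30 = €360, leaving €930. Retirement Saver's Credit: €211,750 is at or above €53,500, so the credit is €0. total €930 + €0 = €930
Difference: |€360 − €930| = €570.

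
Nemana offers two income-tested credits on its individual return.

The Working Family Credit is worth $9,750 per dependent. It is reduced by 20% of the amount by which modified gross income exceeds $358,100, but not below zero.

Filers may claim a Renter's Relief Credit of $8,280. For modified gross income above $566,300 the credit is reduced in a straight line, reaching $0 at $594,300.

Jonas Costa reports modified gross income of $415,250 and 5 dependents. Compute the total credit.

Working Family Credit: base = 5 × $9,750 = $48,750. 20% of the $57,150 excess over $358,100 is $11,430; credit = $48,750 − $11,430 = $37,320.
Renter's Relief Credit: $415,250 is at or below the $566,300 threshold, so the full $8,280 applies.
Total: $37,320 + $8,280 = $45,600.

$45,600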